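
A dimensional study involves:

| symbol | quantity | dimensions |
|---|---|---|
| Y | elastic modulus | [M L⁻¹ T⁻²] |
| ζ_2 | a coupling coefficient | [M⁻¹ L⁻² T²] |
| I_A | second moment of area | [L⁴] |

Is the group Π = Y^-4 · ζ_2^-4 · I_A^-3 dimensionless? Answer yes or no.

yes

Sum the exponent of each base dimension across the product:
  M: −4·[Y]_M − 4·[ζ_2]_M − 3·[I_A]_M = −4·(1) − 4·(-1) − 3·(0) = 0
  L: −4·[Y]_L − 4·[ζ_2]_L − 3·[I_A]_L = −4·(-1) − 4·(-2) − 3·(4) = 0
  T: −4·[Y]_T − 4·[ζ_2]_T − 3·[I_A]_T = −4·(-2) − 4·(2) − 3·(0) = 0
All base exponents vanish — dimensionless.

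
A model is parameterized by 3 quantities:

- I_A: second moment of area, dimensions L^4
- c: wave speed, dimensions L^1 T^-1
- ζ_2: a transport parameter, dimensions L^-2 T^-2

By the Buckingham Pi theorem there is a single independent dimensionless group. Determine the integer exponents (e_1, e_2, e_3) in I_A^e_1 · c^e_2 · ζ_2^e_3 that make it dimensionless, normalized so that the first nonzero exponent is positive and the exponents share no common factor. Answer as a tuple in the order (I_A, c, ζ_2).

L: e_1·(4) + e_2·(1) + e_3·(-2) = 0
T: e_1·(0) + e_2·(-1) + e_3·(-2) = 0
Solving this homogeneous linear system for the smallest-integer solution (first nonzero entry positive) gives (1, -2, 1).

(1, -2, 1)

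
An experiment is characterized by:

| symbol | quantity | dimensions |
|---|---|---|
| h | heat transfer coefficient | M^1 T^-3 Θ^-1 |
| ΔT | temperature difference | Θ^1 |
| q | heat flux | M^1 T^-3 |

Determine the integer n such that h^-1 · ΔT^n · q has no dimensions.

Balance the Θ exponent: (1)·n from ΔT, plus −(-1) + (0) = 1 from the rest, must sum to zero.
n + 1 = 0, so n = -1.

-1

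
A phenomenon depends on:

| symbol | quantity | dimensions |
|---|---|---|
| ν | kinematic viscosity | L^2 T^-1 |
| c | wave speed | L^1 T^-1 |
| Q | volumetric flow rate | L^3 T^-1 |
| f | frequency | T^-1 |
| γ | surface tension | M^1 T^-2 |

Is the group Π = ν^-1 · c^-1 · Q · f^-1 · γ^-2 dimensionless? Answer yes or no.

no

Sum the exponent of each base dimension across the product:
  M: −[ν]_M − [c]_M + [Q]_M − [f]_M − 2·[γ]_M = −(0) − (0) + (0) − (0) − 2·(1) = -2
  L: −[ν]_L − [c]_L + [Q]_L − [f]_L − 2·[γ]_L = −(2) − (1) + (3) − (0) − 2·(0) = 0
  T: −[ν]_T − [c]_T + [Q]_T − [f]_T − 2·[γ]_T = −(-1) − (-1) + (-1) − (-1) − 2·(-2) = 6
Net dimensions [M⁻² T⁶] ≠ [1] — not dimensionless.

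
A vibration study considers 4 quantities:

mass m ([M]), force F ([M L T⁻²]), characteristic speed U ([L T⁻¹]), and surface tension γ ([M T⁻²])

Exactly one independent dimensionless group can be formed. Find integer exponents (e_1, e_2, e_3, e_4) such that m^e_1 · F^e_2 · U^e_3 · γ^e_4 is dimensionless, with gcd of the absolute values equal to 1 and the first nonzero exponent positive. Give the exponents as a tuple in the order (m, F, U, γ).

(1, -2, 2, 1)

M: e_1·(1) + e_2·(1) + e_3·(0) + e_4·(1) = 0
L: e_1·(0) + e_2·(1) + e_3·(1) + e_4·(0) = 0
T: e_1·(0) + e_2·(-2) + e_3·(-1) + e_4·(-2) = 0
Solving this homogeneous linear system for the smallest-integer solution (first nonzero entry positive) gives (1, -2, 2, 1).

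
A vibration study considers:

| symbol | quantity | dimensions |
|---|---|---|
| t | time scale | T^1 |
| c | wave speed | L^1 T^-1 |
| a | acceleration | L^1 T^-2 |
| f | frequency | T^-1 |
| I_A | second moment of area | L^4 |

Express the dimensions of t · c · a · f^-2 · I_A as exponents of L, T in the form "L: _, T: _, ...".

Collect each base-dimension exponent across the product:
  L: (0) + (1) + (1) − 2·(0) + (4) = 6
  T: (1) + (-1) + (-2) − 2·(-1) + (0) = 0
So the dimensions are [L⁶].

L: 6, T: 0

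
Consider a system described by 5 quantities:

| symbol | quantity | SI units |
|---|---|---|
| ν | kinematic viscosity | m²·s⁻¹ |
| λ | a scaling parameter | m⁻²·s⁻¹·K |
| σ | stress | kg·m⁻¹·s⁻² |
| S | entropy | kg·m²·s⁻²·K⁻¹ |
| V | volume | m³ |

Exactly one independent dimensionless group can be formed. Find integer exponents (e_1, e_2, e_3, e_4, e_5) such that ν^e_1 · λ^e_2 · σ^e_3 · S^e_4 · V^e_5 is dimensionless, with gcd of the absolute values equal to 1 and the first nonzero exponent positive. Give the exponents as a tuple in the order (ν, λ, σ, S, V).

(3, -3, 3, -3, -1)

M: e_1·(0) + e_2·(0) + e_3·(1) + e_4·(1) + e_5·(0) = 0
L: e_1·(2) + e_2·(-2) + e_3·(-1) + e_4·(2) + e_5·(3) = 0
T: e_1·(-1) + e_2·(-1) + e_3·(-2) + e_4·(-2) + e_5·(0) = 0
Θ: e_1·(0) + e_2·(1) + e_3·(0) + e_4·(-1) + e_5·(0) = 0
Solving this homogeneous linear system for the smallest-integer solution (first nonzero entry positive) gives (3, -3, 3, -3, -1).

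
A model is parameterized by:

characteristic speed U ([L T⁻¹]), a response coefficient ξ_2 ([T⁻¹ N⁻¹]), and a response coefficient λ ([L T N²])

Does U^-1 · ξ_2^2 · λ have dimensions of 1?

yes

Sum the exponent of each base dimension across the product:
  M: −[U]_M + 2·[ξ_2]_M + [λ]_M = −(0) + 2·(0) + (0) = 0
  L: −[U]_L + 2·[ξ_2]_L + [λ]_L = −(1) + 2·(0) + (1) = 0
  T: −[U]_T + 2·[ξ_2]_T + [λ]_T = −(-1) + 2·(-1) + (1) = 0
  N: −[U]_N + 2·[ξ_2]_N + [λ]_N = −(0) + 2·(-1) + (2) = 0
All base exponents vanish — dimensionless.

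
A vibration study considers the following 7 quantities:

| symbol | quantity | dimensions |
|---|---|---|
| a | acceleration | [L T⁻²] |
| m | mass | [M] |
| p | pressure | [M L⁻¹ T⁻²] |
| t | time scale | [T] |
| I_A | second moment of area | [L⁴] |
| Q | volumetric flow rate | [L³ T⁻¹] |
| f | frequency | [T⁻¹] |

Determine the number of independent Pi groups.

4

There are 7 variables and 3 base dimensions (M, L, T).
The dimension matrix has rank 3.
Independent dimensionless groups: 7 − 3 = 4.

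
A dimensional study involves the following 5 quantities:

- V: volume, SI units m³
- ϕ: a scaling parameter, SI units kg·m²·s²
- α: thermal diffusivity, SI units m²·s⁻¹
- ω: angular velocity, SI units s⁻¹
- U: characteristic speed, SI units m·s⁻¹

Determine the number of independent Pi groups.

There are 5 variables and 3 base dimensions (M, L, T).
The dimension matrix has rank 3.
Independent dimensionless groups: 5 − 3 = 2.

2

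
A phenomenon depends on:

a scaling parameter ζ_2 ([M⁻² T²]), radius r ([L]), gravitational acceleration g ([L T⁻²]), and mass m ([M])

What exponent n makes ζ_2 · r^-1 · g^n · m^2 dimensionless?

1

Balance the L exponent: (1)·n from g, plus (0) − (1) + 2·(0) = -1 from the rest, must sum to zero.
n − 1 = 0, so n = 1.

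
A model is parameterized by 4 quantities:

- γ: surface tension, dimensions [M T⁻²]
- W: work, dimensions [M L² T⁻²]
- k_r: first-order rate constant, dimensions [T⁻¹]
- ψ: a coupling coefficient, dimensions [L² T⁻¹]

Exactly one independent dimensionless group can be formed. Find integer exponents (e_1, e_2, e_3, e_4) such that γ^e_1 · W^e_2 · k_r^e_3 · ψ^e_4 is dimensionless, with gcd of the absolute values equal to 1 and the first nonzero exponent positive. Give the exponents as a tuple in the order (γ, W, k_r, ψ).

(1, -1, -1, 1)

M: e_1·(1) + e_2·(1) + e_3·(0) + e_4·(0) = 0
L: e_1·(0) + e_2·(2) + e_3·(0) + e_4·(2) = 0
T: e_1·(-2) + e_2·(-2) + e_3·(-1) + e_4·(-1) = 0
Solving this homogeneous linear system for the smallest-integer solution (first nonzero entry positive) gives (1, -1, -1, 1).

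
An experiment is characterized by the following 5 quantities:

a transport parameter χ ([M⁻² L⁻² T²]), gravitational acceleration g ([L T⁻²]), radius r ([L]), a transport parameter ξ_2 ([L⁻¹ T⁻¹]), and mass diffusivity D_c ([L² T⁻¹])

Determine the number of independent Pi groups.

2

There are 5 variables and 3 base dimensions (M, L, T).
The dimension matrix has rank 3.
Independent dimensionless groups: 5 − 3 = 2.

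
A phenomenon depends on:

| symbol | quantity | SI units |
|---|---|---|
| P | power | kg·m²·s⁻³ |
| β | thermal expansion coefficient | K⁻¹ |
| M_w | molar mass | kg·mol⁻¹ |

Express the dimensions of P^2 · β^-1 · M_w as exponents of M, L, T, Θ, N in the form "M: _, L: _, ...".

M: 3, L: 4, T: -6, Θ: 1, N: -1

Collect each base-dimension exponent across the product:
  M: 2·(1) − (0) + (1) = 3
  L: 2·(2) − (0) + (0) = 4
  T: 2·(-3) − (0) + (0) = -6
  Θ: 2·(0) − (-1) + (0) = 1
  N: 2·(0) − (0) + (-1) = -1
So the dimensions are [M³ L⁴ T⁻⁶ Θ N⁻¹].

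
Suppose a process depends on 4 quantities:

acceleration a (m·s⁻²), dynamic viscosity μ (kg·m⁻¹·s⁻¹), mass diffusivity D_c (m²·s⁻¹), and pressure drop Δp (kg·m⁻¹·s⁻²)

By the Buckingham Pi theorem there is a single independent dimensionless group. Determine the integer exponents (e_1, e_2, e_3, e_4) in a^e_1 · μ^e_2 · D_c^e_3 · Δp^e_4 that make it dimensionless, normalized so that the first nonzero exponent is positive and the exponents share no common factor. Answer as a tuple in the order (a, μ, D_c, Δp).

M: e_1·(0) + e_2·(1) + e_3·(0) + e_4·(1) = 0
L: e_1·(1) + e_2·(-1) + e_3·(2) + e_4·(-1) = 0
T: e_1·(-2) + e_2·(-1) + e_3·(-1) + e_4·(-2) = 0
Solving this homogeneous linear system for the smallest-integer solution (first nonzero entry positive) gives (2, 3, -1, -3).

(2, 3, -1, -3)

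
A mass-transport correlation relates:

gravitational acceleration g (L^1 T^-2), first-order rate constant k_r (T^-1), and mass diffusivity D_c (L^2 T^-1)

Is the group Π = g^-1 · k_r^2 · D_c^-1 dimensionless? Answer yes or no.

no

Sum the exponent of each base dimension across the product:
  L: −[g]_L + 2·[k_r]_L − [D_c]_L = −(1) + 2·(0) − (2) = -3
  T: −[g]_T + 2·[k_r]_T − [D_c]_T = −(-2) + 2·(-1) − (-1) = 1
Net dimensions [L⁻³ T] ≠ [1] — not dimensionless.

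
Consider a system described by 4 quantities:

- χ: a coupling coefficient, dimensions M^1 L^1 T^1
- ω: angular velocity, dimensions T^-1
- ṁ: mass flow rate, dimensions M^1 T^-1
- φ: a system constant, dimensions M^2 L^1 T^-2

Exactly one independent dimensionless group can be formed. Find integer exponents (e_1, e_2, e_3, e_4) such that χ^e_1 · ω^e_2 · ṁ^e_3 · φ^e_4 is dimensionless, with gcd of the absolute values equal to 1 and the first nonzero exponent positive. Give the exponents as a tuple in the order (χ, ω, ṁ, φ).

(1, 2, 1, -1)

M: e_1·(1) + e_2·(0) + e_3·(1) + e_4·(2) = 0
L: e_1·(1) + e_2·(0) + e_3·(0) + e_4·(1) = 0
T: e_1·(1) + e_2·(-1) + e_3·(-1) + e_4·(-2) = 0
Solving this homogeneous linear system for the smallest-integer solution (first nonzero entry positive) gives (1, 2, 1, -1).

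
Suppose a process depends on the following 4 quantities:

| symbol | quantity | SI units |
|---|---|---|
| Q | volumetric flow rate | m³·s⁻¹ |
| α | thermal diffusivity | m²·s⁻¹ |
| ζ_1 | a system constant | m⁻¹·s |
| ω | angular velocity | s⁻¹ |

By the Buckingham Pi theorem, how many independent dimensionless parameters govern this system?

2

There are 4 variables and 2 base dimensions (L, T).
The dimension matrix has rank 2.
Independent dimensionless groups: 4 − 2 = 2.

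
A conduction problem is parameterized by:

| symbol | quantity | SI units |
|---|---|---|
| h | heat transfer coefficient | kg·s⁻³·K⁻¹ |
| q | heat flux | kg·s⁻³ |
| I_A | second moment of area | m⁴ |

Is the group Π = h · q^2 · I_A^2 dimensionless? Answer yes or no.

no

Sum the exponent of each base dimension across the product:
  M: [h]_M + 2·[q]_M + 2·[I_A]_M = (1) + 2·(1) + 2·(0) = 3
  L: [h]_L + 2·[q]_L + 2·[I_A]_L = (0) + 2·(0) + 2·(4) = 8
  T: [h]_T + 2·[q]_T + 2·[I_A]_T = (-3) + 2·(-3) + 2·(0) = -9
  Θ: [h]_Θ + 2·[q]_Θ + 2·[I_A]_Θ = (-1) + 2·(0) + 2·(0) = -1
Net dimensions [M³ L⁸ T⁻⁹ Θ⁻¹] ≠ [1] — not dimensionless.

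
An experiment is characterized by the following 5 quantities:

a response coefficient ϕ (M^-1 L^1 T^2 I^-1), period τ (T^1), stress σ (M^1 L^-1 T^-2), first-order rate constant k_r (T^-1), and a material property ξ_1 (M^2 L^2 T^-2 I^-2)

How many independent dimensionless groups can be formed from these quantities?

There are 5 variables and 4 base dimensions (M, L, T, I).
The dimension matrix has rank 4.
Independent dimensionless groups: 5 − 4 = 1.

1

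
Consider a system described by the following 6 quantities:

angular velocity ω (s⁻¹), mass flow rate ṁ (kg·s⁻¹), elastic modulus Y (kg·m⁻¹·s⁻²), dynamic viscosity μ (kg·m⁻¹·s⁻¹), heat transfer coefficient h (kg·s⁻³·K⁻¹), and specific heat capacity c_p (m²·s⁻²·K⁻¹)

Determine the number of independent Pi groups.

2

There are 6 variables and 4 base dimensions (M, L, T, Θ).
The dimension matrix has rank 4.
Independent dimensionless groups: 6 − 4 = 2.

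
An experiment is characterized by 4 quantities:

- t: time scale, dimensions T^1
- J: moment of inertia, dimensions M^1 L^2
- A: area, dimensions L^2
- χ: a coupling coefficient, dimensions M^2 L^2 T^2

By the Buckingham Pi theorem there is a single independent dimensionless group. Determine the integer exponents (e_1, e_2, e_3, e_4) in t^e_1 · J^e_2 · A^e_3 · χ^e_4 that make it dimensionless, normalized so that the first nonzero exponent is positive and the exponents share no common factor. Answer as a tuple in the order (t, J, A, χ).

M: e_1·(0) + e_2·(1) + e_3·(0) + e_4·(2) = 0
L: e_1·(0) + e_2·(2) + e_3·(2) + e_4·(2) = 0
T: e_1·(1) + e_2·(0) + e_3·(0) + e_4·(2) = 0
Solving this homogeneous linear system for the smallest-integer solution (first nonzero entry positive) gives (2, 2, -1, -1).

(2, 2, -1, -1)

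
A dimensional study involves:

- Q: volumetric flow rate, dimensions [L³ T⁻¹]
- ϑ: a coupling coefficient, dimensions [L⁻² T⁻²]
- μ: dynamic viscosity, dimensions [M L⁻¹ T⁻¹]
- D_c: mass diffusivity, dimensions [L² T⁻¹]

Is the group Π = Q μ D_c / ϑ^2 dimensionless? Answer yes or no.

Sum the exponent of each base dimension across the product:
  M: [Q]_M − 2·[ϑ]_M + [μ]_M + [D_c]_M = (0) − 2·(0) + (1) + (0) = 1
  L: [Q]_L − 2·[ϑ]_L + [μ]_L + [D_c]_L = (3) − 2·(-2) + (-1) + (2) = 8
  T: [Q]_T − 2·[ϑ]_T + [μ]_T + [D_c]_T = (-1) − 2·(-2) + (-1) + (-1) = 1
Net dimensions [M L⁸ T] ≠ [1] — not dimensionless.

no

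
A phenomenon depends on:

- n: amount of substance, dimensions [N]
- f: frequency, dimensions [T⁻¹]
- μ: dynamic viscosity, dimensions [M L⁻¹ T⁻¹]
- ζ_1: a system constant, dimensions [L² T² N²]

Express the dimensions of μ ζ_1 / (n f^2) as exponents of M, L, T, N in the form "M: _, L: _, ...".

M: 1, L: 1, T: 3, N: 1

Collect each base-dimension exponent across the product:
  M: −(0) − 2·(0) + (1) + (0) = 1
  L: −(0) − 2·(0) + (-1) + (2) = 1
  T: −(0) − 2·(-1) + (-1) + (2) = 3
  N: −(1) − 2·(0) + (0) + (2) = 1
So the dimensions are [M L T³ N].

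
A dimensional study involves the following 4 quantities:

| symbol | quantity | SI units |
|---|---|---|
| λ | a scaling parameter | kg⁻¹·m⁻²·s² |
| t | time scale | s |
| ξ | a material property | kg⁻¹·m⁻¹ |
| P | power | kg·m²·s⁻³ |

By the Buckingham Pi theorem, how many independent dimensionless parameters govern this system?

1

There are 4 variables and 3 base dimensions (M, L, T).
The dimension matrix has rank 3.
Independent dimensionless groups: 4 − 3 = 1.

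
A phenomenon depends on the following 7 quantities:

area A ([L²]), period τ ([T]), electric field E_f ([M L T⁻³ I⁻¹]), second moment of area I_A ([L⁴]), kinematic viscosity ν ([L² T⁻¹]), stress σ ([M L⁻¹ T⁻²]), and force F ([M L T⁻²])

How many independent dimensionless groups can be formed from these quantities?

There are 7 variables and 4 base dimensions (M, L, T, I).
The dimension matrix has rank 4.
Independent dimensionless groups: 7 − 4 = 3.

3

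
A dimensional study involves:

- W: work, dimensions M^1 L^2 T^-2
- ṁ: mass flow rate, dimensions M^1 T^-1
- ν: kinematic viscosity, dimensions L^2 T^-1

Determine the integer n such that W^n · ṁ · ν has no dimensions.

-1

Balance the M exponent: (1)·n from W, plus (1) + (0) = 1 from the rest, must sum to zero.
n + 1 = 0, so n = -1.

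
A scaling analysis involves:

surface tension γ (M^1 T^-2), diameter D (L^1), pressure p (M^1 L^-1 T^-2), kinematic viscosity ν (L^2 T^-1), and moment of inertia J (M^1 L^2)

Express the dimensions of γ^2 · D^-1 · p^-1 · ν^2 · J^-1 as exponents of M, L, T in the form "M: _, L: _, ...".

M: 0, L: 2, T: -4

Collect each base-dimension exponent across the product:
  M: 2·(1) − (0) − (1) + 2·(0) − (1) = 0
  L: 2·(0) − (1) − (-1) + 2·(2) − (2) = 2
  T: 2·(-2) − (0) − (-2) + 2·(-1) − (0) = -4
So the dimensions are [L² T⁻⁴].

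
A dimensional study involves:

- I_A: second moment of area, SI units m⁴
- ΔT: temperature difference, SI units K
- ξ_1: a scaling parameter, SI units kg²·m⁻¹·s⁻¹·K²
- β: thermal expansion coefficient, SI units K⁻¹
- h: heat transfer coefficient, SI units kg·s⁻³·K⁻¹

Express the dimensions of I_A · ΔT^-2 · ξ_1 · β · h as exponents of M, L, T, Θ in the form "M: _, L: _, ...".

Collect each base-dimension exponent across the product:
  M: (0) − 2·(0) + (2) + (0) + (1) = 3
  L: (4) − 2·(0) + (-1) + (0) + (0) = 3
  T: (0) − 2·(0) + (-1) + (0) + (-3) = -4
  Θ: (0) − 2·(1) + (2) + (-1) + (-1) = -2
So the dimensions are [M³ L³ T⁻⁴ Θ⁻²].

M: 3, L: 3, T: -4, Θ: -2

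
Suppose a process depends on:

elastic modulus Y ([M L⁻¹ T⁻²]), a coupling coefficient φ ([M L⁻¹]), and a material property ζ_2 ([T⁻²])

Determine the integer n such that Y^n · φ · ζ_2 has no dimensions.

-1

Balance the M exponent: (1)·n from Y, plus (1) + (0) = 1 from the rest, must sum to zero.
n + 1 = 0, so n = -1.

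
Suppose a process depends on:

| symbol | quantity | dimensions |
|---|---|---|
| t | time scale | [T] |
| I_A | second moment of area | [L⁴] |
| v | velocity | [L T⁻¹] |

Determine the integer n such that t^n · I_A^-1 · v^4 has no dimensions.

Balance the T exponent: (1)·n from t, plus −(0) + 4·(-1) = -4 from the rest, must sum to zero.
n − 4 = 0, so n = 4.

4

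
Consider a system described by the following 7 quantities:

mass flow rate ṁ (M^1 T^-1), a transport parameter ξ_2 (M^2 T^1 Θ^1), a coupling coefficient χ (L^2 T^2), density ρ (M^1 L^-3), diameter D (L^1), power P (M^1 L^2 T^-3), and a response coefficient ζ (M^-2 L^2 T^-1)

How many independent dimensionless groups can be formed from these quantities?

3

There are 7 variables and 4 base dimensions (M, L, T, Θ).
The dimension matrix has rank 4.
Independent dimensionless groups: 7 − 4 = 3.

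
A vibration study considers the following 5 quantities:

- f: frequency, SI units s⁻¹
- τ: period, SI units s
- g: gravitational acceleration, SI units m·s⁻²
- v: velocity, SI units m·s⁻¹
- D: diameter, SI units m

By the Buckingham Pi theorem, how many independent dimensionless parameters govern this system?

There are 5 variables and 2 base dimensions (L, T).
The dimension matrix has rank 2.
Independent dimensionless groups: 5 − 2 = 3.

3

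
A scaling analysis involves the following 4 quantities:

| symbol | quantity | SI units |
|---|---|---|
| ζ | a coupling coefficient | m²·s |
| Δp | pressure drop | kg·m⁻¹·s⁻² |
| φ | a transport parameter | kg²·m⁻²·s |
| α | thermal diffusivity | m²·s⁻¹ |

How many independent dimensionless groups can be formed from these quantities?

There are 4 variables and 3 base dimensions (M, L, T).
The dimension matrix has rank 3.
Independent dimensionless groups: 4 − 3 = 1.

1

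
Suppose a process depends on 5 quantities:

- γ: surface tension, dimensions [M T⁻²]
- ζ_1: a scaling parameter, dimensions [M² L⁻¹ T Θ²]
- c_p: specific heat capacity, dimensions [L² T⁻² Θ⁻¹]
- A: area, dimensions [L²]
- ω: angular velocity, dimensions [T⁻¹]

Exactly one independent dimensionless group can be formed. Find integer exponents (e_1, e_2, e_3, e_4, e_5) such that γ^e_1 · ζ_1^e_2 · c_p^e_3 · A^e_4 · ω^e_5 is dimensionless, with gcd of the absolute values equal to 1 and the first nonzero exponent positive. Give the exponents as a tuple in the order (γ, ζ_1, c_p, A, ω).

M: e_1·(1) + e_2·(2) + e_3·(0) + e_4·(0) + e_5·(0) = 0
L: e_1·(0) + e_2·(-1) + e_3·(2) + e_4·(2) + e_5·(0) = 0
T: e_1·(-2) + e_2·(1) + e_3·(-2) + e_4·(0) + e_5·(-1) = 0
Θ: e_1·(0) + e_2·(2) + e_3·(-1) + e_4·(0) + e_5·(0) = 0
Solving this homogeneous linear system for the smallest-integer solution (first nonzero entry positive) gives (4, -2, -4, 3, -2).

(4, -2, -4, 3, -2)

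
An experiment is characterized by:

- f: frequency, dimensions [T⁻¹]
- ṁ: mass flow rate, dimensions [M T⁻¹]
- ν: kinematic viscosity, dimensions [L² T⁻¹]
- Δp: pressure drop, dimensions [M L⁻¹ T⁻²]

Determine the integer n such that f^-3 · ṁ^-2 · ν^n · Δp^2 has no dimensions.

Balance the L exponent: (2)·n from ν, plus −3·(0) − 2·(0) + 2·(-1) = -2 from the rest, must sum to zero.
2n − 2 = 0, so n = 1.

1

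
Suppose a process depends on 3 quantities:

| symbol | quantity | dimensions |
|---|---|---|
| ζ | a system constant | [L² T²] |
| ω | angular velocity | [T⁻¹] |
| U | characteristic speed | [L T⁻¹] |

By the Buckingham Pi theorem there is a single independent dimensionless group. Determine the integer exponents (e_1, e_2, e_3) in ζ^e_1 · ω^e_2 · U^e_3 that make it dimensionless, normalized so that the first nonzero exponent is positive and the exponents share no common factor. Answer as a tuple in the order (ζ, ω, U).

(1, 4, -2)

L: e_1·(2) + e_2·(0) + e_3·(1) = 0
T: e_1·(2) + e_2·(-1) + e_3·(-1) = 0
Solving this homogeneous linear system for the smallest-integer solution (first nonzero entry positive) gives (1, 4, -2).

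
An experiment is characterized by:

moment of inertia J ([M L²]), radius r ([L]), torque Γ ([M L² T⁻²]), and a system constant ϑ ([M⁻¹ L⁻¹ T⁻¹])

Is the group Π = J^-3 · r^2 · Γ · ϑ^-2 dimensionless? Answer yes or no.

Sum the exponent of each base dimension across the product:
  M: −3·[J]_M + 2·[r]_M + [Γ]_M − 2·[ϑ]_M = −3·(1) + 2·(0) + (1) − 2·(-1) = 0
  L: −3·[J]_L + 2·[r]_L + [Γ]_L − 2·[ϑ]_L = −3·(2) + 2·(1) + (2) − 2·(-1) = 0
  T: −3·[J]_T + 2·[r]_T + [Γ]_T − 2·[ϑ]_T = −3·(0) + 2·(0) + (-2) − 2·(-1) = 0
All base exponents vanish — dimensionless.

yes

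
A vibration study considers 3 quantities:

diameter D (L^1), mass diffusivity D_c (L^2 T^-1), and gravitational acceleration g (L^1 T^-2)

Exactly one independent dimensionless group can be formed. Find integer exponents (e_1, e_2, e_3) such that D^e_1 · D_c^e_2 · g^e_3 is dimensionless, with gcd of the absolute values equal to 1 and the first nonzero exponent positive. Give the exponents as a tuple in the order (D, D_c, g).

L: e_1·(1) + e_2·(2) + e_3·(1) = 0
T: e_1·(0) + e_2·(-1) + e_3·(-2) = 0
Solving this homogeneous linear system for the smallest-integer solution (first nonzero entry positive) gives (3, -2, 1).

(3, -2, 1)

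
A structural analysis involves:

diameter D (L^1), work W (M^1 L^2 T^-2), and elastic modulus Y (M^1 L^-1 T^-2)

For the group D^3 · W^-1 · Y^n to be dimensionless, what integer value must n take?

1

Balance the M exponent: (1)·n from Y, plus 3·(0) − (1) = -1 from the rest, must sum to zero.
n − 1 = 0, so n = 1.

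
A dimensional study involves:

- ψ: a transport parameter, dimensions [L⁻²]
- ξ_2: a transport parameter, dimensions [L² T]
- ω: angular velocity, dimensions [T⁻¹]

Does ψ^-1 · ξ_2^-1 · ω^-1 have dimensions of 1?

Sum the exponent of each base dimension across the product:
  L: −[ψ]_L − [ξ_2]_L − [ω]_L = −(-2) − (2) − (0) = 0
  T: −[ψ]_T − [ξ_2]_T − [ω]_T = −(0) − (1) − (-1) = 0
All base exponents vanish — dimensionless.

yes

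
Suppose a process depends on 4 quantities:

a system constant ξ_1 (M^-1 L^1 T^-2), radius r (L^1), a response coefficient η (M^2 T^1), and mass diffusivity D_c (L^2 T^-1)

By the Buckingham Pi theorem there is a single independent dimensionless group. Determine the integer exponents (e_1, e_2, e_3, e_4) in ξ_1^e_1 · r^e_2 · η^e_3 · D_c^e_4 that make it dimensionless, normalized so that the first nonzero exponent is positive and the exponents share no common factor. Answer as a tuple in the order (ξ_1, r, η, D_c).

(2, 4, 1, -3)

M: e_1·(-1) + e_2·(0) + e_3·(2) + e_4·(0) = 0
L: e_1·(1) + e_2·(1) + e_3·(0) + e_4·(2) = 0
T: e_1·(-2) + e_2·(0) + e_3·(1) + e_4·(-1) = 0
Solving this homogeneous linear system for the smallest-integer solution (first nonzero entry positive) gives (2, 4, 1, -3).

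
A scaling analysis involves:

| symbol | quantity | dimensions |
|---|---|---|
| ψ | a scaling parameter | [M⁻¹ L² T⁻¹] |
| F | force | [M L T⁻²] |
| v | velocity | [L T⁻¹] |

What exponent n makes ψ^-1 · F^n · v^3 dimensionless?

-1

Balance the M exponent: (1)·n from F, plus −(-1) + 3·(0) = 1 from the rest, must sum to zero.
n + 1 = 0, so n = -1.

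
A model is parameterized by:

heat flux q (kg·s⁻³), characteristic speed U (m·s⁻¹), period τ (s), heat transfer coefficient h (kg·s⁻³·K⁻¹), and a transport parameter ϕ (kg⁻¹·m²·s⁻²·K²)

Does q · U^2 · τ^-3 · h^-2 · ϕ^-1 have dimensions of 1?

yes

Sum the exponent of each base dimension across the product:
  M: [q]_M + 2·[U]_M − 3·[τ]_M − 2·[h]_M − [ϕ]_M = (1) + 2·(0) − 3·(0) − 2·(1) − (-1) = 0
  L: [q]_L + 2·[U]_L − 3·[τ]_L − 2·[h]_L − [ϕ]_L = (0) + 2·(1) − 3·(0) − 2·(0) − (2) = 0
  T: [q]_T + 2·[U]_T − 3·[τ]_T − 2·[h]_T − [ϕ]_T = (-3) + 2·(-1) − 3·(1) − 2·(-3) − (-2) = 0
  Θ: [q]_Θ + 2·[U]_Θ − 3·[τ]_Θ − 2·[h]_Θ − [ϕ]_Θ = (0) + 2·(0) − 3·(0) − 2·(-1) − (2) = 0
All base exponents vanish — dimensionless.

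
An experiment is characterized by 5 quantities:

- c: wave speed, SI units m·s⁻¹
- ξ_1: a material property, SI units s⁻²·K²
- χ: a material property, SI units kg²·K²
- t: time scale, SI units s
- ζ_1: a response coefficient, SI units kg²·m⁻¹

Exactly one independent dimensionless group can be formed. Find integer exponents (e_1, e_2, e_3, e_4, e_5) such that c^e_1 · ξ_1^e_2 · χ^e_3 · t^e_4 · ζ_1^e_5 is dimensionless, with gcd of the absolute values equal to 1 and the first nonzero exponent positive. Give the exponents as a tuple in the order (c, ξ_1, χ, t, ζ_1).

(1, 1, -1, 3, 1)

M: e_1·(0) + e_2·(0) + e_3·(2) + e_4·(0) + e_5·(2) = 0
L: e_1·(1) + e_2·(0) + e_3·(0) + e_4·(0) + e_5·(-1) = 0
T: e_1·(-1) + e_2·(-2) + e_3·(0) + e_4·(1) + e_5·(0) = 0
Θ: e_1·(0) + e_2·(2) + e_3·(2) + e_4·(0) + e_5·(0) = 0
Solving this homogeneous linear system for the smallest-integer solution (first nonzero entry positive) gives (1, 1, -1, 3, 1).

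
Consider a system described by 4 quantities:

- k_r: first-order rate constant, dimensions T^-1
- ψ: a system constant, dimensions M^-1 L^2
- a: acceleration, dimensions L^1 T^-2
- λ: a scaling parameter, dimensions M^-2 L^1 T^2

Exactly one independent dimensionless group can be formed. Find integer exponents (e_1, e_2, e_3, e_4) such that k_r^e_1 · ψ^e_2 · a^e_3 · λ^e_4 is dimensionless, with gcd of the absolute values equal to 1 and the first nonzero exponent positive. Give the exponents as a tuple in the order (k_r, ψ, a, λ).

(4, 2, -3, -1)

M: e_1·(0) + e_2·(-1) + e_3·(0) + e_4·(-2) = 0
L: e_1·(0) + e_2·(2) + e_3·(1) + e_4·(1) = 0
T: e_1·(-1) + e_2·(0) + e_3·(-2) + e_4·(2) = 0
Solving this homogeneous linear system for the smallest-integer solution (first nonzero entry positive) gives (4, 2, -3, -1).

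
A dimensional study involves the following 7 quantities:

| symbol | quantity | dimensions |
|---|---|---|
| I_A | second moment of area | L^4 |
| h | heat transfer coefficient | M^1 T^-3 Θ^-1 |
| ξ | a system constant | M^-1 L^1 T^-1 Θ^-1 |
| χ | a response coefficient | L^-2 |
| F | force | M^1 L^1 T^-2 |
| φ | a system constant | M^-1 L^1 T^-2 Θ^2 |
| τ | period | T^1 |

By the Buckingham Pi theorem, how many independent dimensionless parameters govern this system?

3

There are 7 variables and 4 base dimensions (M, L, T, Θ).
The dimension matrix has rank 4.
Independent dimensionless groups: 7 − 4 = 3.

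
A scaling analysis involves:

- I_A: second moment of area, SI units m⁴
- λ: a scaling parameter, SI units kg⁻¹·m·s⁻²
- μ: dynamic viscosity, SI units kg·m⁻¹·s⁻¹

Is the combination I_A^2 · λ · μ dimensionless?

no

Sum the exponent of each base dimension across the product:
  M: 2·[I_A]_M + [λ]_M + [μ]_M = 2·(0) + (-1) + (1) = 0
  L: 2·[I_A]_L + [λ]_L + [μ]_L = 2·(4) + (1) + (-1) = 8
  T: 2·[I_A]_T + [λ]_T + [μ]_T = 2·(0) + (-2) + (-1) = -3
Net dimensions [L⁸ T⁻³] ≠ [1] — not dimensionless.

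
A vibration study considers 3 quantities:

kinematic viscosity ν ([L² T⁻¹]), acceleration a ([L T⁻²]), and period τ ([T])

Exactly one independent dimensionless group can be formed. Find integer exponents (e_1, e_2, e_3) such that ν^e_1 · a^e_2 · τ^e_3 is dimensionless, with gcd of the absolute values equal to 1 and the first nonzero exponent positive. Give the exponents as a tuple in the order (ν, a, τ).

L: e_1·(2) + e_2·(1) + e_3·(0) = 0
T: e_1·(-1) + e_2·(-2) + e_3·(1) = 0
Solving this homogeneous linear system for the smallest-integer solution (first nonzero entry positive) gives (1, -2, -3).

(1, -2, -3)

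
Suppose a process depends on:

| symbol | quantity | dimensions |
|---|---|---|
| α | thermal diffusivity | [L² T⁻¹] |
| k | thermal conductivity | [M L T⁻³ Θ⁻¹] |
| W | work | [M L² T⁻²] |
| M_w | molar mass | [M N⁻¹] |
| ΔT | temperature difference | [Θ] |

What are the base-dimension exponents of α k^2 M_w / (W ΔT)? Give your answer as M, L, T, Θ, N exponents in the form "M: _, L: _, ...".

M: 2, L: 2, T: -5, Θ: -3, N: -1

Collect each base-dimension exponent across the product:
  M: (0) + 2·(1) − (1) + (1) − (0) = 2
  L: (2) + 2·(1) − (2) + (0) − (0) = 2
  T: (-1) + 2·(-3) − (-2) + (0) − (0) = -5
  Θ: (0) + 2·(-1) − (0) + (0) − (1) = -3
  N: (0) + 2·(0) − (0) + (-1) − (0) = -1
So the dimensions are [M² L² T⁻⁵ Θ⁻³ N⁻¹].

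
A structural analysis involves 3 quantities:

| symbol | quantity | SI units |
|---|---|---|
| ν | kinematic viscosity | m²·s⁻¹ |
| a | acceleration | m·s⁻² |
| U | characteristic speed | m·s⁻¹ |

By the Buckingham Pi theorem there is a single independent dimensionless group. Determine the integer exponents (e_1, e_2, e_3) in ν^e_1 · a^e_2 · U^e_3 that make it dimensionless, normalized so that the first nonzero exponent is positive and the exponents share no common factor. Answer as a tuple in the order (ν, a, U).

(1, 1, -3)

L: e_1·(2) + e_2·(1) + e_3·(1) = 0
T: e_1·(-1) + e_2·(-2) + e_3·(-1) = 0
Solving this homogeneous linear system for the smallest-integer solution (first nonzero entry positive) gives (1, 1, -3).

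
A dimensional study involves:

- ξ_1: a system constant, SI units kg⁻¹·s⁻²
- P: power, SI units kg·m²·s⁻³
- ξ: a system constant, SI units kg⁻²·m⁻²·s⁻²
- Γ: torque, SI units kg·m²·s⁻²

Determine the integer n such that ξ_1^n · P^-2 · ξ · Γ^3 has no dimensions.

Balance the M exponent: (-1)·n from ξ_1, plus −2·(1) + (-2) + 3·(1) = -1 from the rest, must sum to zero.
−n − 1 = 0, so n = -1.

-1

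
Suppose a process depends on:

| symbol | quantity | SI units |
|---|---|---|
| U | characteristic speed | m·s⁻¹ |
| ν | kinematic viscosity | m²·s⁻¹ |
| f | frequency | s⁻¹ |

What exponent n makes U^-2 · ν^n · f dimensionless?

Balance the L exponent: (2)·n from ν, plus −2·(1) + (0) = -2 from the rest, must sum to zero.
2n − 2 = 0, so n = 1.

1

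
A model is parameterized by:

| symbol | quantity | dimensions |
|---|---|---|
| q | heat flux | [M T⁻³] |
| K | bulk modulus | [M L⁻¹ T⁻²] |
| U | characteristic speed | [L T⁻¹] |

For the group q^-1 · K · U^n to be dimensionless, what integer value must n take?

Balance the L exponent: (1)·n from U, plus −(0) + (-1) = -1 from the rest, must sum to zero.
n − 1 = 0, so n = 1.

1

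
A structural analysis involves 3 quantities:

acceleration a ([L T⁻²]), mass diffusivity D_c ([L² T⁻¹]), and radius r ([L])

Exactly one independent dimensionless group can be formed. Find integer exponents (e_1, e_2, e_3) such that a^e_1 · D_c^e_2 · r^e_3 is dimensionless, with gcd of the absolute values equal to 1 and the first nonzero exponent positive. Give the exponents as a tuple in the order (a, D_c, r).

L: e_1·(1) + e_2·(2) + e_3·(1) = 0
T: e_1·(-2) + e_2·(-1) + e_3·(0) = 0
Solving this homogeneous linear system for the smallest-integer solution (first nonzero entry positive) gives (1, -2, 3).

(1, -2, 3)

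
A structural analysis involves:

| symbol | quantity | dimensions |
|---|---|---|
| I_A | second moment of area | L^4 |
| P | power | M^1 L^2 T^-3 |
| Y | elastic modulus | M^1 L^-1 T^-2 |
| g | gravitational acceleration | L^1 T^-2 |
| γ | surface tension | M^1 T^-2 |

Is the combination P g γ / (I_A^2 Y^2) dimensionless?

no

Sum the exponent of each base dimension across the product:
  M: −2·[I_A]_M + [P]_M − 2·[Y]_M + [g]_M + [γ]_M = −2·(0) + (1) − 2·(1) + (0) + (1) = 0
  L: −2·[I_A]_L + [P]_L − 2·[Y]_L + [g]_L + [γ]_L = −2·(4) + (2) − 2·(-1) + (1) + (0) = -3
  T: −2·[I_A]_T + [P]_T − 2·[Y]_T + [g]_T + [γ]_T = −2·(0) + (-3) − 2·(-2) + (-2) + (-2) = -3
Net dimensions [L⁻³ T⁻³] ≠ [1] — not dimensionless.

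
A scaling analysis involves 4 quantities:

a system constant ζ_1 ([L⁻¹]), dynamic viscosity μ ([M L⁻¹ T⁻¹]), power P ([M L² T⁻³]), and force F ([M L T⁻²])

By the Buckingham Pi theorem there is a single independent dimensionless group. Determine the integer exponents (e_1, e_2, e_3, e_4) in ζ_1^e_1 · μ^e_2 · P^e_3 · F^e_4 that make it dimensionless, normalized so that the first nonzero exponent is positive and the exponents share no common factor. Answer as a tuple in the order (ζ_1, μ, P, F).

M: e_1·(0) + e_2·(1) + e_3·(1) + e_4·(1) = 0
L: e_1·(-1) + e_2·(-1) + e_3·(2) + e_4·(1) = 0
T: e_1·(0) + e_2·(-1) + e_3·(-3) + e_4·(-2) = 0
Solving this homogeneous linear system for the smallest-integer solution (first nonzero entry positive) gives (1, -1, -1, 2).

(1, -1, -1, 2)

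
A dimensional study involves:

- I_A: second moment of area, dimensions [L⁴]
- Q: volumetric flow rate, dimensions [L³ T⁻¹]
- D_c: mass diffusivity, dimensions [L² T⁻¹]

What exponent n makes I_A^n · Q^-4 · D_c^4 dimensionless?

Balance the L exponent: (4)·n from I_A, plus −4·(3) + 4·(2) = -4 from the rest, must sum to zero.
4n − 4 = 0, so n = 1.

1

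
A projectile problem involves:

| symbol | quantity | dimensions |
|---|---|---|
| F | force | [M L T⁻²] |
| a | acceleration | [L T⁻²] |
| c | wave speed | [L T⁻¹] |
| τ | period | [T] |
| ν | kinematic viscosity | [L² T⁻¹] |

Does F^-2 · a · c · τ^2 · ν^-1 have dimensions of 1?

Sum the exponent of each base dimension across the product:
  M: −2·[F]_M + [a]_M + [c]_M + 2·[τ]_M − [ν]_M = −2·(1) + (0) + (0) + 2·(0) − (0) = -2
  L: −2·[F]_L + [a]_L + [c]_L + 2·[τ]_L − [ν]_L = −2·(1) + (1) + (1) + 2·(0) − (2) = -2
  T: −2·[F]_T + [a]_T + [c]_T + 2·[τ]_T − [ν]_T = −2·(-2) + (-2) + (-1) + 2·(1) − (-1) = 4
Net dimensions [M⁻² L⁻² T⁴] ≠ [1] — not dimensionless.

no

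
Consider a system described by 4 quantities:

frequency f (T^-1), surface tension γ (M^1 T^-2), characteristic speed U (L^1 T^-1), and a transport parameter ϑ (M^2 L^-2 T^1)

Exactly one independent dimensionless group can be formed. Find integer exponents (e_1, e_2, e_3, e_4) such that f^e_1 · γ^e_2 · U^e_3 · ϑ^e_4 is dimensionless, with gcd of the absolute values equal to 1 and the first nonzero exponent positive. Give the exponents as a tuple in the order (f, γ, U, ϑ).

(3, -2, 2, 1)

M: e_1·(0) + e_2·(1) + e_3·(0) + e_4·(2) = 0
L: e_1·(0) + e_2·(0) + e_3·(1) + e_4·(-2) = 0
T: e_1·(-1) + e_2·(-2) + e_3·(-1) + e_4·(1) = 0
Solving this homogeneous linear system for the smallest-integer solution (first nonzero entry positive) gives (3, -2, 2, 1).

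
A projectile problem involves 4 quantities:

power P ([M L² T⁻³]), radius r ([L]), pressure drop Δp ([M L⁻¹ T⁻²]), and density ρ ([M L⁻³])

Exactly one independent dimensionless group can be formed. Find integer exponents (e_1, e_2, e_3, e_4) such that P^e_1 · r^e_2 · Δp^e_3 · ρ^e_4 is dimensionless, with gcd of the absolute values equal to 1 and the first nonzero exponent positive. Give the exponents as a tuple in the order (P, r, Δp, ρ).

(2, -4, -3, 1)

M: e_1·(1) + e_2·(0) + e_3·(1) + e_4·(1) = 0
L: e_1·(2) + e_2·(1) + e_3·(-1) + e_4·(-3) = 0
T: e_1·(-3) + e_2·(0) + e_3·(-2) + e_4·(0) = 0
Solving this homogeneous linear system for the smallest-integer solution (first nonzero entry positive) gives (2, -4, -3, 1).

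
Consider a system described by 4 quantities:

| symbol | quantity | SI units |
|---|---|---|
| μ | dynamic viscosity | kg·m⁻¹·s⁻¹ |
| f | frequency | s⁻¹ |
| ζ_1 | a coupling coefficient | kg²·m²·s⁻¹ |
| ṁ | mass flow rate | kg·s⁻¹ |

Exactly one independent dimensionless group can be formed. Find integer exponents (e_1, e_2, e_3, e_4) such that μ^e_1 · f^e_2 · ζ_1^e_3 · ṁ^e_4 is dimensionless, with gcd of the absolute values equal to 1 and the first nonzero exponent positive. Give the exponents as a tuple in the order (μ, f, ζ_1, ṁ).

(2, 1, 1, -4)

M: e_1·(1) + e_2·(0) + e_3·(2) + e_4·(1) = 0
L: e_1·(-1) + e_2·(0) + e_3·(2) + e_4·(0) = 0
T: e_1·(-1) + e_2·(-1) + e_3·(-1) + e_4·(-1) = 0
Solving this homogeneous linear system for the smallest-integer solution (first nonzero entry positive) gives (2, 1, 1, -4).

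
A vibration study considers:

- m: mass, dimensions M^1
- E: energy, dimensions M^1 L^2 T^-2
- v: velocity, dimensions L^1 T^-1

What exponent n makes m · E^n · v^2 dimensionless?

Balance the M exponent: (1)·n from E, plus (1) + 2·(0) = 1 from the rest, must sum to zero.
n + 1 = 0, so n = -1.

-1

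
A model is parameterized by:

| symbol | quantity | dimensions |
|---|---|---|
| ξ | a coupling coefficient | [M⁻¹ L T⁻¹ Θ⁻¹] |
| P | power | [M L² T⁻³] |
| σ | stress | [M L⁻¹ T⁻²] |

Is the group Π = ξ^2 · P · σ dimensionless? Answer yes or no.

no

Sum the exponent of each base dimension across the product:
  M: 2·[ξ]_M + [P]_M + [σ]_M = 2·(-1) + (1) + (1) = 0
  L: 2·[ξ]_L + [P]_L + [σ]_L = 2·(1) + (2) + (-1) = 3
  T: 2·[ξ]_T + [P]_T + [σ]_T = 2·(-1) + (-3) + (-2) = -7
  Θ: 2·[ξ]_Θ + [P]_Θ + [σ]_Θ = 2·(-1) + (0) + (0) = -2
Net dimensions [L³ T⁻⁷ Θ⁻²] ≠ [1] — not dimensionless.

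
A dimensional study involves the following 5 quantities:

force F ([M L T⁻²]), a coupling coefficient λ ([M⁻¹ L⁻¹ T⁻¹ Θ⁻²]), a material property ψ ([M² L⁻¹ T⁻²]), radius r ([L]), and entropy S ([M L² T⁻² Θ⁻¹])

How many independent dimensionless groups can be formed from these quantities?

There are 5 variables and 4 base dimensions (M, L, T, Θ).
The dimension matrix has rank 4.
Independent dimensionless groups: 5 − 4 = 1.

1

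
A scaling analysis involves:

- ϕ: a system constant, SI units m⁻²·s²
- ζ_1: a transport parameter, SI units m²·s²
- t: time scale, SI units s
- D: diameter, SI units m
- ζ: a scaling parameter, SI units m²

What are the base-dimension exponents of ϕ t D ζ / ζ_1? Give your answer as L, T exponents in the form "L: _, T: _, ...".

L: -1, T: 1

Collect each base-dimension exponent across the product:
  L: (-2) − (2) + (0) + (1) + (2) = -1
  T: (2) − (2) + (1) + (0) + (0) = 1
So the dimensions are [L⁻¹ T].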